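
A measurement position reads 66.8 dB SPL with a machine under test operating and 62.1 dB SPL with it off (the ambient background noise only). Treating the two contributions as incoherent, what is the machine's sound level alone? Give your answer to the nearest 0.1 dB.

Remove the background by subtracting linear intensities:
L_src = 10·log₁₀(10^(66.8/10) − 10^(62.1/10)) = 10·log₁₀(3164000) = 65.0 dB SPL.

65.0 dB SPL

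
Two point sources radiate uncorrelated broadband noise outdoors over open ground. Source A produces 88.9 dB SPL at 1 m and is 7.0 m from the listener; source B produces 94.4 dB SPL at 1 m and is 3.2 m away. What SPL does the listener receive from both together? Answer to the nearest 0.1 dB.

84.5 dB SPL

At the listener: L_A = 88.9 − 20·log₁₀(7.0) = 72.00 dB; L_B = 94.4 − 20·log₁₀(3.2) = 84.30 dB.
Combined: 10·log₁₀(10^(72.00/10)+10^(84.30/10)) = 84.5 dB SPL.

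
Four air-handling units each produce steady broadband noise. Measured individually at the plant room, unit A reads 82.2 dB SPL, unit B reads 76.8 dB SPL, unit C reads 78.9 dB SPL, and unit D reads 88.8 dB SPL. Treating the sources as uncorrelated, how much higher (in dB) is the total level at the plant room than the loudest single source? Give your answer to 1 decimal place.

Uncorrelated sources add in intensity (power), not in dB.
L_total = 10·log₁₀(10^(82.2/10) + 10^(76.8/10) + 10^(78.9/10) + 10^(88.8/10)) = 90.21 dB SPL.
Excess over the loudest (88.8 dB): 90.21 − 88.8 = 1.4 dB.

1.4 dB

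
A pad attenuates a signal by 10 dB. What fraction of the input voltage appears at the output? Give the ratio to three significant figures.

0.316

Voltage ratio = 10^(dB/20).
10^(-10/20) = 10^(-0.5000) = 0.316.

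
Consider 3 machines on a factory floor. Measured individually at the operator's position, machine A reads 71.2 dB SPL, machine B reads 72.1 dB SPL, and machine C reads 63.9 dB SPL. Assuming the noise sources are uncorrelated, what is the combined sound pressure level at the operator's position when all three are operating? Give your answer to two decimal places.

75.03 dB SPL

Incoherent sources sum as intensities:
L_total = 10·log₁₀(10^(71.2/10) + 10^(72.1/10) + 10^(63.9/10)) = 10·log₁₀(31860000) = 75.03 dB SPL.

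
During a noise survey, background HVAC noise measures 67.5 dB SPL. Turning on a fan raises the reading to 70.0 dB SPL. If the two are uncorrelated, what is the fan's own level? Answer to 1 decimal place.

66.4 dB SPL

Subtract intensities: L_src = 10·log₁₀(10^(L_total/10) − 10^(L_bg/10)).
L_src = 10·log₁₀(10^(70.0/10) − 10^(67.5/10)) = 10·log₁₀(4377000) = 66.4 dB SPL.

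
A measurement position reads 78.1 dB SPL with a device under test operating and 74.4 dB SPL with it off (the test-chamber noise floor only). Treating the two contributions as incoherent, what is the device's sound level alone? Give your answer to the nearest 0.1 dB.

75.7 dB SPL

Subtract intensities: L_src = 10·log₁₀(10^(L_total/10) − 10^(L_bg/10)).
L_src = 10·log₁₀(10^(78.1/10) − 10^(74.4/10)) = 10·log₁₀(37020000) = 75.7 dB SPL.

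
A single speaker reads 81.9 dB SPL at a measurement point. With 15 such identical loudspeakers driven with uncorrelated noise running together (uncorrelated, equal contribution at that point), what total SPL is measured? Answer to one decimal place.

15 equal incoherent sources raise the level by 10·log₁₀(15) = 11.76 dB.
L_total = 81.9 + 11.76 = 93.7 dB SPL.

93.7 dB SPL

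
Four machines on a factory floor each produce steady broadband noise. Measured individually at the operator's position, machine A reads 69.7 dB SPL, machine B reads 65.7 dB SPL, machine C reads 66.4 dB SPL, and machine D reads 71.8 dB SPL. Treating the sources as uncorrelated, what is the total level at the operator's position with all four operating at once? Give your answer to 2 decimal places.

Add the sources as powers (linear), then convert back to dB:
L_total = 10·log₁₀(10^(69.7/10) + 10^(65.7/10) + 10^(66.4/10) + 10^(71.8/10)) = 10·log₁₀(32550000) = 75.13 dB SPL.

75.13 dB SPL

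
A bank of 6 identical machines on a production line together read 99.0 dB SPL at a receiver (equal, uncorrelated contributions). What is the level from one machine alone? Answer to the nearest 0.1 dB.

91.2 dB SPL

6 equal incoherent sources add 10·log₁₀(6) = 7.78 dB over one source.
L_one = 99.0 − 7.78 = 91.2 dB SPL.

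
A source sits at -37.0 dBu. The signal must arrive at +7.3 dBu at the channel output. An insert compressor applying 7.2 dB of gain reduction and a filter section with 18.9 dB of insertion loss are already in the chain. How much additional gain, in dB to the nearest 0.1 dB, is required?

The required make-up gain is the shortfall in the dB sum.
G = +7.3 − (-37.0) + 7.2 + 18.9 = 70.4 dB.

70.4 dB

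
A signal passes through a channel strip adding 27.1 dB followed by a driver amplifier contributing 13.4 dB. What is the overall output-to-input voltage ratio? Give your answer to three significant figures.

106

Net gain = 27.1 + 13.4 = 40.5 dB.
Voltage ratio = 10^(40.5/20) = 106.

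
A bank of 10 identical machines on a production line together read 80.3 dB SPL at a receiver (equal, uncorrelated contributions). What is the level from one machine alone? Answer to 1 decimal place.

10 equal incoherent sources add 10·log₁₀(10) = 10.00 dB over one source.
L_one = 80.3 − 10.00 = 70.3 dB SPL.

70.3 dB SPL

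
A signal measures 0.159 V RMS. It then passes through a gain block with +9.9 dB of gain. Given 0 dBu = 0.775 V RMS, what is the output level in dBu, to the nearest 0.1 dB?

Input level: 20·log₁₀(0.159/0.775) = -13.76 dBu.
Output: -13.76 + 9.9 = -3.9 dBu.

-3.9 dBu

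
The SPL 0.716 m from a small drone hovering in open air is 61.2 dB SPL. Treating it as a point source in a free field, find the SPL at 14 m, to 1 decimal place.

35.4 dB SPL

Free-field point source: level drops by 20·log₁₀ of the distance ratio.
ΔL = −20·log₁₀(14/0.716) = -25.82 dB, so L₂ = 61.2 + (-25.82) = 35.4 dB SPL.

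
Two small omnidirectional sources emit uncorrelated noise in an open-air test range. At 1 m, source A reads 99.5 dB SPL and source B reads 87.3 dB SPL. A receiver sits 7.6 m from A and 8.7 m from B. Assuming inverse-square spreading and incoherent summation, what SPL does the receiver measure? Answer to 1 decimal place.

82.1 dB SPL

At the listener: L_A = 99.5 − 20·log₁₀(7.6) = 81.88 dB; L_B = 87.3 − 20·log₁₀(8.7) = 68.51 dB.
Combined: 10·log₁₀(10^(81.88/10)+10^(68.51/10)) = 82.1 dB SPL.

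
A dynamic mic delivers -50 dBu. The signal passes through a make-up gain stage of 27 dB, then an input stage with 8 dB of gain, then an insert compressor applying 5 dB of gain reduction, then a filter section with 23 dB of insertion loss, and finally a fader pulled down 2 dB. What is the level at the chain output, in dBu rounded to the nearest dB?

-45 dBu

Gain stages sum in dB:
-50 + 27 + 8 − 5 − 23 − 2 = -45 dBu.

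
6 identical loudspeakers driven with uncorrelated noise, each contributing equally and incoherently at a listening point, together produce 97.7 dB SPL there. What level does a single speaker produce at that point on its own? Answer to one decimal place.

6 equal incoherent sources add 10·log₁₀(6) = 7.78 dB over one source.
L_one = 97.7 − 7.78 = 89.9 dB SPL.

89.9 dB SPL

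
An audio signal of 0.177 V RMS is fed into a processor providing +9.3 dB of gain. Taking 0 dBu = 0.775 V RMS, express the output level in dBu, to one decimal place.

Input level: 20·log₁₀(0.177/0.775) = -12.83 dBu.
Output: -12.83 + 9.3 = -3.5 dBu.

-3.5 dBu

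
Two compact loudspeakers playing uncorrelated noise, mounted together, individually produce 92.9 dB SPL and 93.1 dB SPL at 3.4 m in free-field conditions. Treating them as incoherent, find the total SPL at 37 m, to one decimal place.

Combined at 3.4 m: 10·log₁₀(10^(92.9/10)+10^(93.1/10)) = 96.01 dB SPL.
Then apply −20·log₁₀(37/3.4) = -20.73 dB → 75.3 dB SPL.

75.3 dB SPL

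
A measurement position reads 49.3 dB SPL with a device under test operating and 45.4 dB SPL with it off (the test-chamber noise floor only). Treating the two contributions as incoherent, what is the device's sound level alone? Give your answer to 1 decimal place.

Background correction is a power subtraction:
L_src = 10·log₁₀(10^(49.3/10) − 10^(45.4/10)) = 10·log₁₀(50440) = 47.0 dB SPL.

47.0 dB SPL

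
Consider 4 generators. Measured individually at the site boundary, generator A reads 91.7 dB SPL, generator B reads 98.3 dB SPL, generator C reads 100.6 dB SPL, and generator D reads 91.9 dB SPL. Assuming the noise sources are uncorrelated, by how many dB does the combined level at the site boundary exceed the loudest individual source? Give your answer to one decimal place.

2.7 dB

Uncorrelated sources add in intensity (power), not in dB.
L_total = 10·log₁₀(10^(91.7/10) + 10^(98.3/10) + 10^(100.6/10) + 10^(91.9/10)) = 103.28 dB SPL.
Excess over the loudest (100.6 dB): 103.28 − 100.6 = 2.7 dB.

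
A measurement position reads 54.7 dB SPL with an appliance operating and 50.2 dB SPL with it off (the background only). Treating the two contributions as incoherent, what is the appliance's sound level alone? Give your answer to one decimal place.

Remove the background by subtracting linear intensities:
L_src = 10·log₁₀(10^(54.7/10) − 10^(50.2/10)) = 10·log₁₀(190400) = 52.8 dB SPL.

52.8 dB SPL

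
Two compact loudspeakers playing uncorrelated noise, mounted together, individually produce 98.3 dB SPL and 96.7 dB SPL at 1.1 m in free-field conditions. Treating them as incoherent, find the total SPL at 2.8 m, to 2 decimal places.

92.47 dB SPL

Combined at 1.1 m: 10·log₁₀(10^(98.3/10)+10^(96.7/10)) = 100.584 dB SPL.
Then apply −20·log₁₀(2.8/1.1) = -8.115 dB → 92.47 dB SPL.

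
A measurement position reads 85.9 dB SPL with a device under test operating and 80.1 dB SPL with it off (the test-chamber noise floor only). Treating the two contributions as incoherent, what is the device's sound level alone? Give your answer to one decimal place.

Remove the background by subtracting linear intensities:
L_src = 10·log₁₀(10^(85.9/10) − 10^(80.1/10)) = 10·log₁₀(286700000) = 84.6 dB SPL.

84.6 dB SPL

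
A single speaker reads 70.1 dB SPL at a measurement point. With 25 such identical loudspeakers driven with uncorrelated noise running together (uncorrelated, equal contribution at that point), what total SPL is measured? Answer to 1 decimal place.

84.1 dB SPL

25 equal incoherent sources raise the level by 10·log₁₀(25) = 13.98 dB.
L_total = 70.1 + 13.98 = 84.1 dB SPL.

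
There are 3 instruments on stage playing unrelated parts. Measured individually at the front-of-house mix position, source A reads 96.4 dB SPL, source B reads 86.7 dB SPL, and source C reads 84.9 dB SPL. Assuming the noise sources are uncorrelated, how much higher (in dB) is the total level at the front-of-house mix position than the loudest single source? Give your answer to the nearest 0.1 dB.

Uncorrelated sources add in intensity (power), not in dB.
L_total = 10·log₁₀(10^(96.4/10) + 10^(86.7/10) + 10^(84.9/10)) = 97.11 dB SPL.
Excess over the loudest (96.4 dB): 97.11 − 96.4 = 0.7 dB.

0.7 dB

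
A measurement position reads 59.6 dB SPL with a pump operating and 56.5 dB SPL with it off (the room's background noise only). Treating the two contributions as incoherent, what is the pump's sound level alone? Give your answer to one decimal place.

56.7 dB SPL

Remove the background by subtracting linear intensities:
L_src = 10·log₁₀(10^(59.6/10) − 10^(56.5/10)) = 10·log₁₀(465300) = 56.7 dB SPL.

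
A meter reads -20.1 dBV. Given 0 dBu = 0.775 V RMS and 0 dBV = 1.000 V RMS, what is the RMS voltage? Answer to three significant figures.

0.0989 V

V = 1.000 V × 10^(-20.1/20).
= 1.000 × 0.09886 = 0.0989 V.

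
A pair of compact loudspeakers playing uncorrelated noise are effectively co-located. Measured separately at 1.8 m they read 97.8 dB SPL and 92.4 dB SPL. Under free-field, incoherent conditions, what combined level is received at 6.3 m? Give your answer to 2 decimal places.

Combined at 1.8 m: 10·log₁₀(10^(97.8/10)+10^(92.4/10)) = 98.901 dB SPL.
Then apply −20·log₁₀(6.3/1.8) = -10.881 dB → 88.02 dB SPL.

88.02 dB SPL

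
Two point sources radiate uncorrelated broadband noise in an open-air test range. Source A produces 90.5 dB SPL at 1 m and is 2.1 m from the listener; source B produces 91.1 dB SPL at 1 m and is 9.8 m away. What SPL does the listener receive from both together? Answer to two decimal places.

84.28 dB SPL

At the listener: L_A = 90.5 − 20·log₁₀(2.1) = 84.056 dB; L_B = 91.1 − 20·log₁₀(9.8) = 71.275 dB.
Combined: 10·log₁₀(10^(84.056/10)+10^(71.275/10)) = 84.28 dB SPL.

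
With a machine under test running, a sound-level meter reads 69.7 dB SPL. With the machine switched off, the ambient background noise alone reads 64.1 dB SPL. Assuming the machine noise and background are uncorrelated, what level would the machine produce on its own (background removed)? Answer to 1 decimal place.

68.3 dB SPL

Subtract intensities: L_src = 10·log₁₀(10^(L_total/10) − 10^(L_bg/10)).
L_src = 10·log₁₀(10^(69.7/10) − 10^(64.1/10)) = 10·log₁₀(6762000) = 68.3 dB SPL.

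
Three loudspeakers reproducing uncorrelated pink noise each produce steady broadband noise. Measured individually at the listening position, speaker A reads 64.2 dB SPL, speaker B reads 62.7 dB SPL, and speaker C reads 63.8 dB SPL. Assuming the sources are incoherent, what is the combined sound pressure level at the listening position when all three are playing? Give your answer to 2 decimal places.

Add the sources as powers (linear), then convert back to dB:
L_total = 10·log₁₀(10^(64.2/10) + 10^(62.7/10) + 10^(63.8/10)) = 10·log₁₀(6891000) = 68.38 dB SPL.

68.38 dB SPL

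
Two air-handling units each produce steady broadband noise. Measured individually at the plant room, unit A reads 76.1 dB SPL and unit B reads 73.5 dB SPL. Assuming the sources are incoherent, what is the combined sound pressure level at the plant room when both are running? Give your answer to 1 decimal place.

78.0 dB SPL

Add the sources as powers (linear), then convert back to dB:
L_total = 10·log₁₀(10^(76.1/10) + 10^(73.5/10)) = 10·log₁₀(63130000) = 78.0 dB SPL.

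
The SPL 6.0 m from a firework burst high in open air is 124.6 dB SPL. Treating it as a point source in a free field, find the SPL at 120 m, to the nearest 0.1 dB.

98.6 dB SPL

For a point source in a free field, ΔL = −20·log₁₀(d₂/d₁).
ΔL = −20·log₁₀(120/6.0) = -26.02 dB, so L₂ = 124.6 + (-26.02) = 98.6 dB SPL.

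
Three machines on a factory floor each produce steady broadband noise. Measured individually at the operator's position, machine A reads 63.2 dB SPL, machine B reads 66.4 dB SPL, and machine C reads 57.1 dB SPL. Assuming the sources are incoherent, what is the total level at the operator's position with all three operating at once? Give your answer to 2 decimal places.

68.43 dB SPL

Incoherent sources sum as intensities:
L_total = 10·log₁₀(10^(63.2/10) + 10^(66.4/10) + 10^(57.1/10)) = 10·log₁₀(6967000) = 68.43 dB SPL.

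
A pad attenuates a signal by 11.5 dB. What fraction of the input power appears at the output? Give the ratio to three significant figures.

Power ratio = 10^(dB/10).
10^(-11.5/10) = 10^(-1.150) = 0.0708.

0.0708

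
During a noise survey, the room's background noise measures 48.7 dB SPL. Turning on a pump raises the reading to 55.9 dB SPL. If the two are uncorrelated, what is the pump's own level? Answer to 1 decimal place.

Background correction is a power subtraction:
L_src = 10·log₁₀(10^(55.9/10) − 10^(48.7/10)) = 10·log₁₀(314900) = 55.0 dB SPL.

55.0 dB SPL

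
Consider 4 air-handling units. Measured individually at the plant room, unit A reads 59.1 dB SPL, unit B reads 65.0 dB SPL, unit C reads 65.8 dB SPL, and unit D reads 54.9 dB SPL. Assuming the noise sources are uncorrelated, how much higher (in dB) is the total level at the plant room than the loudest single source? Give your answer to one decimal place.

3.3 dB

Incoherent sources sum as intensities:
L_total = 10·log₁₀(10^(59.1/10) + 10^(65.0/10) + 10^(65.8/10) + 10^(54.9/10)) = 69.08 dB SPL.
Excess over the loudest (65.8 dB): 69.08 − 65.8 = 3.3 dB.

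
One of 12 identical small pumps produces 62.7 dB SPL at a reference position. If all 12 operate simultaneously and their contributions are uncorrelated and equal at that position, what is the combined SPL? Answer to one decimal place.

73.5 dB SPL

12 equal incoherent sources raise the level by 10·log₁₀(12) = 10.79 dB.
L_total = 62.7 + 10.79 = 73.5 dB SPL.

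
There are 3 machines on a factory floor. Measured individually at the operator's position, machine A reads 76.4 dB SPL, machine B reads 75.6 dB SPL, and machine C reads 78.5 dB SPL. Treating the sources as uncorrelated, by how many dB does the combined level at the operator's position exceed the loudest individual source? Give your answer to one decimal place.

Incoherent sources sum as intensities:
L_total = 10·log₁₀(10^(76.4/10) + 10^(75.6/10) + 10^(78.5/10)) = 81.78 dB SPL.
Excess over the loudest (78.5 dB): 81.78 − 78.5 = 3.3 dB.

3.3 dB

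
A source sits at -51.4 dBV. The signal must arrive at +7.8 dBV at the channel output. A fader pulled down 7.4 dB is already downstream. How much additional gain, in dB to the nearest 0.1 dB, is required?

The required make-up gain is the shortfall in the dB sum.
G = +7.8 − (-51.4) + 7.4 = 66.6 dB.

66.6 dB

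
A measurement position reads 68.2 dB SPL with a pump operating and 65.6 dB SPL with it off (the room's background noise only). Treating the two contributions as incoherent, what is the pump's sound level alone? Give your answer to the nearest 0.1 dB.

64.7 dB SPL

Subtract intensities: L_src = 10·log₁₀(10^(L_total/10) − 10^(L_bg/10)).
L_src = 10·log₁₀(10^(68.2/10) − 10^(65.6/10)) = 10·log₁₀(2976000) = 64.7 dB SPL.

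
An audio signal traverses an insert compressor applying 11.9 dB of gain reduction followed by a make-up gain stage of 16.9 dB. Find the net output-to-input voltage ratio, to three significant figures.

1.78

Net gain = (−11.9) + 16.9 = 5.0 dB.
Voltage ratio = 10^(5.0/20) = 1.78.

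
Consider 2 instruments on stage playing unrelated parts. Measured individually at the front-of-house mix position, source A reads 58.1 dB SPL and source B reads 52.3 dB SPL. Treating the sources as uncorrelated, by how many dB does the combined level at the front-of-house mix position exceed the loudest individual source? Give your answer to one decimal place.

Incoherent sources sum as intensities:
L_total = 10·log₁₀(10^(58.1/10) + 10^(52.3/10)) = 59.11 dB SPL.
Excess over the loudest (58.1 dB): 59.11 − 58.1 = 1.0 dB.

1.0 dB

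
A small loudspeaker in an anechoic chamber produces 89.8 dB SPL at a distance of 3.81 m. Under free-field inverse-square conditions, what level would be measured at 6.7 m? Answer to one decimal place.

Inverse-square spreading gives ΔL = −20·log₁₀(d₂/d₁).
ΔL = −20·log₁₀(6.7/3.81) = -4.90 dB, so L₂ = 89.8 + (-4.90) = 84.9 dB SPL.

84.9 dB SPL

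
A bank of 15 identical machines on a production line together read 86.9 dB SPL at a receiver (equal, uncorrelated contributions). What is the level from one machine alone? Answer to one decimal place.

15 equal incoherent sources add 10·log₁₀(15) = 11.76 dB over one source.
L_one = 86.9 − 11.76 = 75.1 dB SPL.

75.1 dB SPL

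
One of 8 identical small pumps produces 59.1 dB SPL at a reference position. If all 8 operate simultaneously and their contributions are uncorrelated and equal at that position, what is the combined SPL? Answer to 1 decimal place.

8 equal incoherent sources raise the level by 10·log₁₀(8) = 9.03 dB.
L_total = 59.1 + 9.03 = 68.1 dB SPL.

68.1 dB SPL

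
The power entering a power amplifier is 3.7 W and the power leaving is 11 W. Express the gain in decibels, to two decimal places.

4.73 dB

For a power ratio, dB = 10·log₁₀(P₂/P₁).
10·log₁₀(11/3.7) = 10·log₁₀(2.973) = 4.73 dB.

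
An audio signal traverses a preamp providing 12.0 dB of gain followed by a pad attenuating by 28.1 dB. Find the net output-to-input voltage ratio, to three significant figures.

0.157

Net gain = 12.0 + (−28.1) = -16.1 dB.
Voltage ratio = 10^(-16.1/20) = 0.157.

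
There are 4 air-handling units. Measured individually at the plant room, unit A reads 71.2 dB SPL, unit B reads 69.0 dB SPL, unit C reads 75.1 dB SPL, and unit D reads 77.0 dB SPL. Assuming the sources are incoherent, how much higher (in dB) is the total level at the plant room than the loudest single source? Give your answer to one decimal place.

3.2 dB

Add the sources as powers (linear), then convert back to dB:
L_total = 10·log₁₀(10^(71.2/10) + 10^(69.0/10) + 10^(75.1/10) + 10^(77.0/10)) = 80.15 dB SPL.
Excess over the loudest (77.0 dB): 80.15 − 77.0 = 3.2 dB.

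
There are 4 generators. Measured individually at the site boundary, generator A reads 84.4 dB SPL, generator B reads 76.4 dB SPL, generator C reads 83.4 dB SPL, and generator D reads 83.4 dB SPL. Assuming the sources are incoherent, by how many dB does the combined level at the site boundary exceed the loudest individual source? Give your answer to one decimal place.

4.4 dB

Add the sources as powers (linear), then convert back to dB:
L_total = 10·log₁₀(10^(84.4/10) + 10^(76.4/10) + 10^(83.4/10) + 10^(83.4/10)) = 88.79 dB SPL.
Excess over the loudest (84.4 dB): 88.79 − 84.4 = 4.4 dB.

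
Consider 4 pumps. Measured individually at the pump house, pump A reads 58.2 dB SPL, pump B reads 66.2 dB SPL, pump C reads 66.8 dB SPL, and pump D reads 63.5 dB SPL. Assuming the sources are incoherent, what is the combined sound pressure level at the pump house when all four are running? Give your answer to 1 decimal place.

70.7 dB SPL

Incoherent sources sum as intensities:
L_total = 10·log₁₀(10^(58.2/10) + 10^(66.2/10) + 10^(66.8/10) + 10^(63.5/10)) = 10·log₁₀(11850000) = 70.7 dB SPL.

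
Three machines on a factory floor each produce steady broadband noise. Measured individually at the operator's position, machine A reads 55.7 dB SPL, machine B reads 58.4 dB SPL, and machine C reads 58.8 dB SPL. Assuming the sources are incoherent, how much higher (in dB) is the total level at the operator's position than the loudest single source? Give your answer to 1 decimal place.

3.8 dB

Uncorrelated sources add in intensity (power), not in dB.
L_total = 10·log₁₀(10^(55.7/10) + 10^(58.4/10) + 10^(58.8/10)) = 62.61 dB SPL.
Excess over the loudest (58.8 dB): 62.61 − 58.8 = 3.8 dB.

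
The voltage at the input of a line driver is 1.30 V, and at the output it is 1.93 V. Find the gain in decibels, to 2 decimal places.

3.43 dB

Voltage ratio → dB uses the 20·log₁₀ form:
20·log₁₀(1.93/1.30) = 20·log₁₀(1.485) = 3.43 dB.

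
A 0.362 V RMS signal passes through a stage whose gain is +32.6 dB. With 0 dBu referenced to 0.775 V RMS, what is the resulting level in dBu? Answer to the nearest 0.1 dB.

+26.0 dBu

Input level: 20·log₁₀(0.362/0.775) = -6.61 dBu.
Output: -6.61 + 32.6 = +26.0 dBu.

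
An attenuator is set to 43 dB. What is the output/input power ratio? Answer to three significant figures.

0.0000501

Power ratio = 10^(dB/10).
10^(-43/10) = 10^(-4.300) = 0.0000501.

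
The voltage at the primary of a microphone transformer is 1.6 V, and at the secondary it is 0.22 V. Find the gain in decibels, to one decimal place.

Voltage ratio → dB uses the 20·log₁₀ form:
20·log₁₀(0.22/1.6) = 20·log₁₀(0.1375) = -17.2 dB.

-17.2 dB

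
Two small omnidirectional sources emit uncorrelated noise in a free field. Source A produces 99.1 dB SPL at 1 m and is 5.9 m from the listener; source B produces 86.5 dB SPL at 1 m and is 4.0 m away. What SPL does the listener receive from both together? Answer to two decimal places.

84.17 dB SPL

At the listener: L_A = 99.1 − 20·log₁₀(5.9) = 83.683 dB; L_B = 86.5 − 20·log₁₀(4.0) = 74.459 dB.
Combined: 10·log₁₀(10^(83.683/10)+10^(74.459/10)) = 84.17 dB SPL.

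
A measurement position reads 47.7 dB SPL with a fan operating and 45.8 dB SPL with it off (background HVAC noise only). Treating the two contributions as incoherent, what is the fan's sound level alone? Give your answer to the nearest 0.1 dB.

Subtract intensities: L_src = 10·log₁₀(10^(L_total/10) − 10^(L_bg/10)).
L_src = 10·log₁₀(10^(47.7/10) − 10^(45.8/10)) = 10·log₁₀(20870) = 43.2 dB SPL.

43.2 dB SPL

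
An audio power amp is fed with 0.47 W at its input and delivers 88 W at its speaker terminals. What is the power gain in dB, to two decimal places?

Power ratio → dB uses the 10·log₁₀ form:
10·log₁₀(88/0.47) = 10·log₁₀(187.2) = 22.72 dB.

22.72 dB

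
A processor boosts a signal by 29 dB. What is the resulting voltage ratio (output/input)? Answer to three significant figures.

Voltage ratio = 10^(dB/20).
10^(29/20) = 10^(1.450) = 28.2.

28.2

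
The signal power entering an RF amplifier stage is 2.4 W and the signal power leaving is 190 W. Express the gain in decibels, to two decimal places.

18.99 dB

Power ratio → dB uses the 10·log₁₀ form:
10·log₁₀(190/2.4) = 10·log₁₀(79.17) = 18.99 dB.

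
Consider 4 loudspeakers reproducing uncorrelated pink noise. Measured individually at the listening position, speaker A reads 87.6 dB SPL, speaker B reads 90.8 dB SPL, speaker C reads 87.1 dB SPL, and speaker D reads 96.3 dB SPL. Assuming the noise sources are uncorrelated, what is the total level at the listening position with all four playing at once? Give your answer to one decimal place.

98.2 dB SPL

Uncorrelated sources add in intensity (power), not in dB.
L_total = 10·log₁₀(10^(87.6/10) + 10^(90.8/10) + 10^(87.1/10) + 10^(96.3/10)) = 10·log₁₀(6556000000) = 98.2 dB SPL.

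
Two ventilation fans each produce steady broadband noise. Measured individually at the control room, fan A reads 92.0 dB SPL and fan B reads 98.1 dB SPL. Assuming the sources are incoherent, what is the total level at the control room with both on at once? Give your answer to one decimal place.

Incoherent sources sum as intensities:
L_total = 10·log₁₀(10^(92.0/10) + 10^(98.1/10)) = 10·log₁₀(8041000000) = 99.1 dB SPL.

99.1 dB SPL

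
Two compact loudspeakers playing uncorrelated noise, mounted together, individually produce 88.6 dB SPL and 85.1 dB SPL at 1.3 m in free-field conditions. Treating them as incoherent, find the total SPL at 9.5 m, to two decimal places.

72.93 dB SPL

Combined at 1.3 m: 10·log₁₀(10^(88.6/10)+10^(85.1/10)) = 90.204 dB SPL.
Then apply −20·log₁₀(9.5/1.3) = -17.276 dB → 72.93 dB SPL.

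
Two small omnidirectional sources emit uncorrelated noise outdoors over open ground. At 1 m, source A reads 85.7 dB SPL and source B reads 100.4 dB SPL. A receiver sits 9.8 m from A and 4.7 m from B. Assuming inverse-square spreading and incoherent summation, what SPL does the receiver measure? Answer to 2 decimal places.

At the listener: L_A = 85.7 − 20·log₁₀(9.8) = 65.875 dB; L_B = 100.4 − 20·log₁₀(4.7) = 86.958 dB.
Combined: 10·log₁₀(10^(65.875/10)+10^(86.958/10)) = 86.99 dB SPL.

86.99 dB SPL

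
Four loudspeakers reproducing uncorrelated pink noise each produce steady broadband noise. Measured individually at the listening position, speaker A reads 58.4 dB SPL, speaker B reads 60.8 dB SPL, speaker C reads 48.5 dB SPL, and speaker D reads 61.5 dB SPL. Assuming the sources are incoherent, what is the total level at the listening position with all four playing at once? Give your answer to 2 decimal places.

Incoherent sources sum as intensities:
L_total = 10·log₁₀(10^(58.4/10) + 10^(60.8/10) + 10^(48.5/10) + 10^(61.5/10)) = 10·log₁₀(3377000) = 65.29 dB SPL.

65.29 dB SPL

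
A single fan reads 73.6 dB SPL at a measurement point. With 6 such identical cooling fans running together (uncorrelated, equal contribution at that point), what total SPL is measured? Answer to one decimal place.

81.4 dB SPL

6 equal incoherent sources raise the level by 10·log₁₀(6) = 7.78 dB.
L_total = 73.6 + 7.78 = 81.4 dB SPL.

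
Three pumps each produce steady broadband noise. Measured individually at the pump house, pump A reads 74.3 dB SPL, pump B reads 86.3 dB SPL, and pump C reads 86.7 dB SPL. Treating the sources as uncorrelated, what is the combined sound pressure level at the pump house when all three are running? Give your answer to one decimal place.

Uncorrelated sources add in intensity (power), not in dB.
L_total = 10·log₁₀(10^(74.3/10) + 10^(86.3/10) + 10^(86.7/10)) = 10·log₁₀(921200000) = 89.6 dB SPL.

89.6 dB SPL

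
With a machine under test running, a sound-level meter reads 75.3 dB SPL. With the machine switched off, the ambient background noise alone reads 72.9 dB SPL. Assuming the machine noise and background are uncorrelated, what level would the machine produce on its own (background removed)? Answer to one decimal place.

71.6 dB SPL

Remove the background by subtracting linear intensities:
L_src = 10·log₁₀(10^(75.3/10) − 10^(72.9/10)) = 10·log₁₀(14390000) = 71.6 dB SPL.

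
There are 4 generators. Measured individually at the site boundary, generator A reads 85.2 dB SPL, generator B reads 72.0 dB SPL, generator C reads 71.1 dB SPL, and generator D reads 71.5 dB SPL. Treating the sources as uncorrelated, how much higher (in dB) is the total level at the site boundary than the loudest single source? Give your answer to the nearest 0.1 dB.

0.5 dB

Incoherent sources sum as intensities:
L_total = 10·log₁₀(10^(85.2/10) + 10^(72.0/10) + 10^(71.1/10) + 10^(71.5/10)) = 85.73 dB SPL.
Excess over the loudest (85.2 dB): 85.73 − 85.2 = 0.5 dB.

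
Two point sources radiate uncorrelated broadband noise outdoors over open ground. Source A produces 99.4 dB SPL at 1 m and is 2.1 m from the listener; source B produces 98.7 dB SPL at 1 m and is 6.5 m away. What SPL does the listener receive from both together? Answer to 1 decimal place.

93.3 dB SPL

At the listener: L_A = 99.4 − 20·log₁₀(2.1) = 92.96 dB; L_B = 98.7 − 20·log₁₀(6.5) = 82.44 dB.
Combined: 10·log₁₀(10^(92.96/10)+10^(82.44/10)) = 93.3 dB SPL.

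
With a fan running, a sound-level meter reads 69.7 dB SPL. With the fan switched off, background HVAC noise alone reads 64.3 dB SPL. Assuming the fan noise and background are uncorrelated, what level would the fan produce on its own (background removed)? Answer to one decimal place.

68.2 dB SPL

Remove the background by subtracting linear intensities:
L_src = 10·log₁₀(10^(69.7/10) − 10^(64.3/10)) = 10·log₁₀(6641000) = 68.2 dB SPL.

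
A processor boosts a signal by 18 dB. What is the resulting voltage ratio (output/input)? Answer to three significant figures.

Voltage ratio = 10^(dB/20).
10^(18/20) = 10^(0.9000) = 7.94.

7.94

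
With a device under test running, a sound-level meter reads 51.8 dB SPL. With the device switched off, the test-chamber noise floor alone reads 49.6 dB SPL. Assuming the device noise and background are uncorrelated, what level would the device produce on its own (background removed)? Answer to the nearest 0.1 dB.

47.8 dB SPL

Remove the background by subtracting linear intensities:
L_src = 10·log₁₀(10^(51.8/10) − 10^(49.6/10)) = 10·log₁₀(60160) = 47.8 dB SPL.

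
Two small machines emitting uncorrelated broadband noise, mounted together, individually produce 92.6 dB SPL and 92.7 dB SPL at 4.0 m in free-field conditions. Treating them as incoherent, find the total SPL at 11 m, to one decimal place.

Combined at 4.0 m: 10·log₁₀(10^(92.6/10)+10^(92.7/10)) = 95.66 dB SPL.
Then apply −20·log₁₀(11/4.0) = -8.79 dB → 86.9 dB SPL.

86.9 dB SPL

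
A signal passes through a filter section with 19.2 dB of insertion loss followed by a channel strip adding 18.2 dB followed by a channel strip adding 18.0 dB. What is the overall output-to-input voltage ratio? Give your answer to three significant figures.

Net gain = (−19.2) + 18.2 + 18.0 = 17.0 dB.
Voltage ratio = 10^(17.0/20) = 7.08.

7.08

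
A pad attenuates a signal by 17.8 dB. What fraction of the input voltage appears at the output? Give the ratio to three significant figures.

Voltage ratio = 10^(dB/20).
10^(-17.8/20) = 10^(-0.8900) = 0.129.

0.129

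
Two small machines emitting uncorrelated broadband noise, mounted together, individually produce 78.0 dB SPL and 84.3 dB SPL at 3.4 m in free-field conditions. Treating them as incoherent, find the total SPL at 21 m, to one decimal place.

Combined at 3.4 m: 10·log₁₀(10^(78.0/10)+10^(84.3/10)) = 85.21 dB SPL.
Then apply −20·log₁₀(21/3.4) = -15.81 dB → 69.4 dB SPL.

69.4 dB SPL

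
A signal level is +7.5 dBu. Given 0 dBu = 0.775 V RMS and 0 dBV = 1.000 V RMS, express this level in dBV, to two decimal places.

+5.29 dBV

The offset between the scales is 20·log₁₀(0.775/1.000) = −2.214 dB.
So dBV = +7.5 − 2.214 = +5.29 dBV.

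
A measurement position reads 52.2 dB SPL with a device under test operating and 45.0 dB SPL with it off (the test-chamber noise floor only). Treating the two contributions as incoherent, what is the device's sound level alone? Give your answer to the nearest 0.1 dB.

51.3 dB SPL

Subtract intensities: L_src = 10·log₁₀(10^(L_total/10) − 10^(L_bg/10)).
L_src = 10·log₁₀(10^(52.2/10) − 10^(45.0/10)) = 10·log₁₀(134300) = 51.3 dB SPL.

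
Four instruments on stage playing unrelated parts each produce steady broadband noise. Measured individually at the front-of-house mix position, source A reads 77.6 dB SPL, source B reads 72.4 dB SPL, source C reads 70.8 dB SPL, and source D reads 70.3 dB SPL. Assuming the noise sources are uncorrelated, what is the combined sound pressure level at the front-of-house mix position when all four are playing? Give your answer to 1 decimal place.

Incoherent sources sum as intensities:
L_total = 10·log₁₀(10^(77.6/10) + 10^(72.4/10) + 10^(70.8/10) + 10^(70.3/10)) = 10·log₁₀(97660000) = 79.9 dB SPL.

79.9 dB SPL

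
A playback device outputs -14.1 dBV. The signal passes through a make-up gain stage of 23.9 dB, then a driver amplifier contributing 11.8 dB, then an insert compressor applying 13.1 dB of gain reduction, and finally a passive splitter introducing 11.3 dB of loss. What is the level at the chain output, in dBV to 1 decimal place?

In dB, series stages simply add:
-14.1 + 23.9 + 11.8 − 13.1 − 11.3 = -2.8 dBV.

-2.8 dBV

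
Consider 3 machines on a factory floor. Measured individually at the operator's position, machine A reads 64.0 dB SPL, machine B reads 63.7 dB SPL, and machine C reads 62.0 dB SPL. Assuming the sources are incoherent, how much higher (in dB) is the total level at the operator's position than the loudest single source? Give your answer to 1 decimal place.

4.1 dB

Incoherent sources sum as intensities:
L_total = 10·log₁₀(10^(64.0/10) + 10^(63.7/10) + 10^(62.0/10)) = 68.09 dB SPL.
Excess over the loudest (64.0 dB): 68.09 − 64.0 = 4.1 dB.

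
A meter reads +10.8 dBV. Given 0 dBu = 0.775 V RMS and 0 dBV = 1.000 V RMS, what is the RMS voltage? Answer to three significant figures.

3.47 V

V = 1.000 V × 10^(+10.8/20).
= 1.000 × 3.467 = 3.47 V.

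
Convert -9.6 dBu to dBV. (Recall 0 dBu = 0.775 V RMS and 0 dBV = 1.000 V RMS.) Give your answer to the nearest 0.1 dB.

-11.8 dBV

The offset between the scales is 20·log₁₀(0.775/1.000) = −2.214 dB.
So dBV = -9.6 − 2.214 = -11.8 dBV.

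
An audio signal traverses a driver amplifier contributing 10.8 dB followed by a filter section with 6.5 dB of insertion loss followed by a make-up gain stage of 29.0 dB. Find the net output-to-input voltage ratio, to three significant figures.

Net gain = 10.8 + (−6.5) + 29.0 = 33.3 dB.
Voltage ratio = 10^(33.3/20) = 46.2.

46.2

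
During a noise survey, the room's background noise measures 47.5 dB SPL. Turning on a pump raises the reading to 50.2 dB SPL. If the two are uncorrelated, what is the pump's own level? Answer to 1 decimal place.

46.9 dB SPL

Subtract intensities: L_src = 10·log₁₀(10^(L_total/10) − 10^(L_bg/10)).
L_src = 10·log₁₀(10^(50.2/10) − 10^(47.5/10)) = 10·log₁₀(48480) = 46.9 dB SPL.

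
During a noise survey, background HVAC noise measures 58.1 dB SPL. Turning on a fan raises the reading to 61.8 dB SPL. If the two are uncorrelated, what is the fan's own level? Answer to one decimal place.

Background correction is a power subtraction:
L_src = 10·log₁₀(10^(61.8/10) − 10^(58.1/10)) = 10·log₁₀(867900) = 59.4 dB SPL.

59.4 dB SPL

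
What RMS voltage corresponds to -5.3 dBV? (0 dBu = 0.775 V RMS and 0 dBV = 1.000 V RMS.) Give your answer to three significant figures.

0.543 V

V = 1.000 V × 10^(-5.3/20).
= 1.000 × 0.5433 = 0.543 V.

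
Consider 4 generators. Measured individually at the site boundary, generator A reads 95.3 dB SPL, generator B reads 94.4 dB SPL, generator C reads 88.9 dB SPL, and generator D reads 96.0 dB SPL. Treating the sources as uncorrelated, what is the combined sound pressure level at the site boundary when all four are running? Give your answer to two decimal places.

100.37 dB SPL

Incoherent sources sum as intensities:
L_total = 10·log₁₀(10^(95.3/10) + 10^(94.4/10) + 10^(88.9/10) + 10^(96.0/10)) = 10·log₁₀(10900000000) = 100.37 dB SPL.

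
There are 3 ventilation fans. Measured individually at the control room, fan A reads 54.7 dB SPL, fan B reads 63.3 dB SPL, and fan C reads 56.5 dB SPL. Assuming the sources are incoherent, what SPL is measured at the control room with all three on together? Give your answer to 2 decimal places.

64.59 dB SPL

Add the sources as powers (linear), then convert back to dB:
L_total = 10·log₁₀(10^(54.7/10) + 10^(63.3/10) + 10^(56.5/10)) = 10·log₁₀(2880000) = 64.59 dB SPL.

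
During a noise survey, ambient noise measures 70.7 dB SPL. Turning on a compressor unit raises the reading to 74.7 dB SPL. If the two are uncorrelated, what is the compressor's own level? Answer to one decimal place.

Remove the background by subtracting linear intensities:
L_src = 10·log₁₀(10^(74.7/10) − 10^(70.7/10)) = 10·log₁₀(17760000) = 72.5 dB SPL.

72.5 dB SPL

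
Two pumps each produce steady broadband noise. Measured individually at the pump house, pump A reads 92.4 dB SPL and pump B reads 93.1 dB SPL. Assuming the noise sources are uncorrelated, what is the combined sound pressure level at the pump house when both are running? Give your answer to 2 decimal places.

Uncorrelated sources add in intensity (power), not in dB.
L_total = 10·log₁₀(10^(92.4/10) + 10^(93.1/10)) = 10·log₁₀(3780000000) = 95.77 dB SPL.

95.77 dB SPL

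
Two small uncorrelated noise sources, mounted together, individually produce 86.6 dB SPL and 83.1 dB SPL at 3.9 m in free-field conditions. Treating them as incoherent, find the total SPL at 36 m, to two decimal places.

68.90 dB SPL

Combined at 3.9 m: 10·log₁₀(10^(86.6/10)+10^(83.1/10)) = 88.204 dB SPL.
Then apply −20·log₁₀(36/3.9) = -19.305 dB → 68.90 dB SPL.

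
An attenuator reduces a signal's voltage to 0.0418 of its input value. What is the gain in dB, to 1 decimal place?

-27.6 dB

Voltage is an amplitude quantity, so gain = 20·log₁₀(V_out/V_in).
20·log₁₀(0.0418) = -27.6 dB.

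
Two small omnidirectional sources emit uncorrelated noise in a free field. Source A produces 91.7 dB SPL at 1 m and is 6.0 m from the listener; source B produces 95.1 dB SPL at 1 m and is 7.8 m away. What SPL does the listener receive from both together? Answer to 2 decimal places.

79.74 dB SPL

At the listener: L_A = 91.7 − 20·log₁₀(6.0) = 76.137 dB; L_B = 95.1 − 20·log₁₀(7.8) = 77.258 dB.
Combined: 10·log₁₀(10^(76.137/10)+10^(77.258/10)) = 79.74 dB SPL.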